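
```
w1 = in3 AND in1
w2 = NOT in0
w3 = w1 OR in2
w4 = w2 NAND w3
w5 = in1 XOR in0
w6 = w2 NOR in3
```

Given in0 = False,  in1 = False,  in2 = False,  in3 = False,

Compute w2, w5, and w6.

w2 = NOT in0 = NOT False = True
w5 = in1 XOR in0 = False XOR False = False
w6 = w2 NOR in3 = True NOR False = False

w2 = True; w5 = False; w6 = False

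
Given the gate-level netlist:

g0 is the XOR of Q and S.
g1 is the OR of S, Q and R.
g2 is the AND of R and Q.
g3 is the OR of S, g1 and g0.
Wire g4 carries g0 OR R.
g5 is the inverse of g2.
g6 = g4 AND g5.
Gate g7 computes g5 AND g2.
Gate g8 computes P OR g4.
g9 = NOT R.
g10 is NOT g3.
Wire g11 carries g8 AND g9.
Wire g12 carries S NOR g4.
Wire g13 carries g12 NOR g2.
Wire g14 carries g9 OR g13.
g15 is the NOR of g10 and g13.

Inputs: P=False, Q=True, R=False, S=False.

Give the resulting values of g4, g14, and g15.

g4 = True  g14 = True  g15 = False

g0 = Q XOR S = True XOR False = True
g1 = S OR Q OR R = False OR True OR False = True
g2 = R AND Q = False AND True = False
g3 = S OR g1 OR g0 = False OR True OR True = True
g4 = g0 OR R = True OR False = True
g9 = NOT R = NOT False = True
g10 = NOT g3 = NOT True = False
g12 = S NOR g4 = False NOR True = False
g13 = g12 NOR g2 = False NOR False = True
g14 = g9 OR g13 = True OR True = True
g15 = g10 NOR g13 = False NOR True = False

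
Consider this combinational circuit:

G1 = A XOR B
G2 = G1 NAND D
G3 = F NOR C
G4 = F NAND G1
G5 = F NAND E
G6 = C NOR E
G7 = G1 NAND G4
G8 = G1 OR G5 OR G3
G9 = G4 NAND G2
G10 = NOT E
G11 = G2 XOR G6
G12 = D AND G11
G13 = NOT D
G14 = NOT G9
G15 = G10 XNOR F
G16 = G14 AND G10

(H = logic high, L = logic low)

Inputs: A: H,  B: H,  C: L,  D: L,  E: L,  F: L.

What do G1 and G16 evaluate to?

G1 = A XOR B = H XOR H = L
G2 = G1 NAND D = L NAND L = H
G4 = F NAND G1 = L NAND L = H
G9 = G4 NAND G2 = H NAND H = L
G10 = NOT E = NOT L = H
G14 = NOT G9 = NOT L = H
G16 = G14 AND G10 = H AND H = H

G1 = L; G16 = H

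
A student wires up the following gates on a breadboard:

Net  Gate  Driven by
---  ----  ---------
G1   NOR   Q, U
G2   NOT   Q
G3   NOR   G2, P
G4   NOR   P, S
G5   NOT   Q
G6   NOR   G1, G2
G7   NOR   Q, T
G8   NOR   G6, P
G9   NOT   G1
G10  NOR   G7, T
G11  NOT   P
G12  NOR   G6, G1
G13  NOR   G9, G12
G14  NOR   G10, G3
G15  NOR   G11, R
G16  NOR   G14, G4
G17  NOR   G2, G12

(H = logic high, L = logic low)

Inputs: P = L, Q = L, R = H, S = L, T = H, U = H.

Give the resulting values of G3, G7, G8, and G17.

G3 = L, G7 = L, G8 = H, G17 = L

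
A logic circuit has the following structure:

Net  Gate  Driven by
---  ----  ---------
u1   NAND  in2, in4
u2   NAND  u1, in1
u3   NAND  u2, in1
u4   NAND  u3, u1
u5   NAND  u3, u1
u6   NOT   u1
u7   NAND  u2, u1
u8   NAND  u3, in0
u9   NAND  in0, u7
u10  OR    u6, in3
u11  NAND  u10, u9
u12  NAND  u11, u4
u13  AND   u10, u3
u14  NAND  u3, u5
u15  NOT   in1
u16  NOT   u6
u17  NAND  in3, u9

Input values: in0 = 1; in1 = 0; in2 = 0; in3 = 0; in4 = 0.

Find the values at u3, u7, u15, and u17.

u3 = 1  u7 = 0  u15 = 1  u17 = 1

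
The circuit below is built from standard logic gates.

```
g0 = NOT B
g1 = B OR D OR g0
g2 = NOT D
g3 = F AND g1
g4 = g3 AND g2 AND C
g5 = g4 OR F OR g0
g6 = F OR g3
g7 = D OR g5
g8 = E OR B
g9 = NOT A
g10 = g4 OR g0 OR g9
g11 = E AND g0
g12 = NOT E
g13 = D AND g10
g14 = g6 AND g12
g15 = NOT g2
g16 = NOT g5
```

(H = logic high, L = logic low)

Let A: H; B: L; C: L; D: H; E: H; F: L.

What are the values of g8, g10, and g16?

g8 = H; g10 = H; g16 = L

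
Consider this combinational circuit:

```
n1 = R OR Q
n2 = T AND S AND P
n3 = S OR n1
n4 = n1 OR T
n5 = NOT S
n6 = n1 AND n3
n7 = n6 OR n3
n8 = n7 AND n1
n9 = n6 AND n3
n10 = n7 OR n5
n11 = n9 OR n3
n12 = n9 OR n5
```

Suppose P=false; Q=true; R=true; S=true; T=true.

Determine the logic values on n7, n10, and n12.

n1 = R OR Q = true OR true = true
n3 = S OR n1 = true OR true = true
n5 = NOT S = NOT true = false
n6 = n1 AND n3 = true AND true = true
n7 = n6 OR n3 = true OR true = true
n9 = n6 AND n3 = true AND true = true
n10 = n7 OR n5 = true OR false = true
n12 = n9 OR n5 = true OR false = true

n7 = true, n10 = true, n12 = true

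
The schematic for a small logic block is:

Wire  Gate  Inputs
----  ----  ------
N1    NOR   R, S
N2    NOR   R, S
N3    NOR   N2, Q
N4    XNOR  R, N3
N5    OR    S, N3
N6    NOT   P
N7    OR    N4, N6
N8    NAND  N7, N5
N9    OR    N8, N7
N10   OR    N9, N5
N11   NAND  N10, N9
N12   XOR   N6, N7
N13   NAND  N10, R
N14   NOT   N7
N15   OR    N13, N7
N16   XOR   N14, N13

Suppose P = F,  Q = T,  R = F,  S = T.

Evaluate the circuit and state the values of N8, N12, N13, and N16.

N8 = F  N12 = F  N13 = T  N16 = T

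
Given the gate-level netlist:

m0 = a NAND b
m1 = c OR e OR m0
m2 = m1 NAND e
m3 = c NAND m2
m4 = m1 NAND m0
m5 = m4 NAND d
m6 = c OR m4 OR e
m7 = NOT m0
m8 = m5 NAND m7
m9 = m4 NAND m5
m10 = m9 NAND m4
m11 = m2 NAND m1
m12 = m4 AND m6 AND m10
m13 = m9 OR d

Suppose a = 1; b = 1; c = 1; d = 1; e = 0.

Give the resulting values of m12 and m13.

m12 = 0; m13 = 1

m0 = a NAND b = 1 NAND 1 = 0
m1 = c OR e OR m0 = 1 OR 0 OR 0 = 1
m4 = m1 NAND m0 = 1 NAND 0 = 1
m5 = m4 NAND d = 1 NAND 1 = 0
m6 = c OR m4 OR e = 1 OR 1 OR 0 = 1
m9 = m4 NAND m5 = 1 NAND 0 = 1
m10 = m9 NAND m4 = 1 NAND 1 = 0
m12 = m4 AND m6 AND m10 = 1 AND 1 AND 0 = 0
m13 = m9 OR d = 1 OR 1 = 1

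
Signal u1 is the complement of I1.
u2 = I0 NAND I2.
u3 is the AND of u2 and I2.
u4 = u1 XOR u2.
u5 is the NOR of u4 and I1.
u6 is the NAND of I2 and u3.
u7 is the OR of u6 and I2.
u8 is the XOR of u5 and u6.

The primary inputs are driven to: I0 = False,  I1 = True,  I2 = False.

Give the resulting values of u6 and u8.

u1 = NOT I1 = NOT True = False
u2 = I0 NAND I2 = False NAND False = True
u3 = u2 AND I2 = True AND False = False
u4 = u1 XOR u2 = False XOR True = True
u5 = u4 NOR I1 = True NOR True = False
u6 = I2 NAND u3 = False NAND False = True
u8 = u5 XOR u6 = False XOR True = True

u6 = True, u8 = True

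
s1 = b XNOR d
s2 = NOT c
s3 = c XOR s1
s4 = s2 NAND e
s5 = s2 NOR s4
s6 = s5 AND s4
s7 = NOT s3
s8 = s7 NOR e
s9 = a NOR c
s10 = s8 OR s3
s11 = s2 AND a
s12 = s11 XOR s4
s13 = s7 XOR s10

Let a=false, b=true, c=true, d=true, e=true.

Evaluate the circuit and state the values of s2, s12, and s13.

s1 = b XNOR d = true XNOR true = true
s2 = NOT c = NOT true = false
s3 = c XOR s1 = true XOR true = false
s4 = s2 NAND e = false NAND true = true
s7 = NOT s3 = NOT false = true
s8 = s7 NOR e = true NOR true = false
s10 = s8 OR s3 = false OR false = false
s11 = s2 AND a = false AND false = false
s12 = s11 XOR s4 = false XOR true = true
s13 = s7 XOR s10 = true XOR false = true

s2 = false; s12 = true; s13 = true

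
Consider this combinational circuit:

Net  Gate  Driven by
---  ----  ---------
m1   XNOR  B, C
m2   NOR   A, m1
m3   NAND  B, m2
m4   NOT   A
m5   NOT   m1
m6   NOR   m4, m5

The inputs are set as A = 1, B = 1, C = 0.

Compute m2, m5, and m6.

m2 = 0, m5 = 1, m6 = 0

m1 = B XNOR C = 1 XNOR 0 = 0
m2 = A NOR m1 = 1 NOR 0 = 0
m4 = NOT A = NOT 1 = 0
m5 = NOT m1 = NOT 0 = 1
m6 = m4 NOR m5 = 0 NOR 1 = 0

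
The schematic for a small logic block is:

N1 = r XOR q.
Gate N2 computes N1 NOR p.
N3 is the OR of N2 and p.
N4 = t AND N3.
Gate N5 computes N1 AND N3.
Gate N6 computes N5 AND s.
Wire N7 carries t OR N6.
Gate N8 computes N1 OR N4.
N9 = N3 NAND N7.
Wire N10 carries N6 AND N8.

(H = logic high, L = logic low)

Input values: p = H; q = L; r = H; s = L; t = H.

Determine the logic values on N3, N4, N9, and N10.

N1 = r XOR q = H XOR L = H
N2 = N1 NOR p = H NOR H = L
N3 = N2 OR p = L OR H = H
N4 = t AND N3 = H AND H = H
N5 = N1 AND N3 = H AND H = H
N6 = N5 AND s = H AND L = L
N7 = t OR N6 = H OR L = H
N8 = N1 OR N4 = H OR H = H
N9 = N3 NAND N7 = H NAND H = L
N10 = N6 AND N8 = L AND H = L

N3 = H, N4 = H, N9 = L, N10 = L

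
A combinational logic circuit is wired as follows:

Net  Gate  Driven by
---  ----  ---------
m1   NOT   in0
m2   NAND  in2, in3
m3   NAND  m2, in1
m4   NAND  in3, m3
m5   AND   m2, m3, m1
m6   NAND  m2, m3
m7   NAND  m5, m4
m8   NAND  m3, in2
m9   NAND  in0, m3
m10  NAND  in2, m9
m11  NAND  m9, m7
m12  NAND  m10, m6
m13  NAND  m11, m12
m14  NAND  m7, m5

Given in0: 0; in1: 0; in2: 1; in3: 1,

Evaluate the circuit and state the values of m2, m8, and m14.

m1 = NOT in0 = NOT 0 = 1
m2 = in2 NAND in3 = 1 NAND 1 = 0
m3 = m2 NAND in1 = 0 NAND 0 = 1
m4 = in3 NAND m3 = 1 NAND 1 = 0
m5 = m2 AND m3 AND m1 = 0 AND 1 AND 1 = 0
m7 = m5 NAND m4 = 0 NAND 0 = 1
m8 = m3 NAND in2 = 1 NAND 1 = 0
m14 = m7 NAND m5 = 1 NAND 0 = 1

m2 = 0  m8 = 0  m14 = 1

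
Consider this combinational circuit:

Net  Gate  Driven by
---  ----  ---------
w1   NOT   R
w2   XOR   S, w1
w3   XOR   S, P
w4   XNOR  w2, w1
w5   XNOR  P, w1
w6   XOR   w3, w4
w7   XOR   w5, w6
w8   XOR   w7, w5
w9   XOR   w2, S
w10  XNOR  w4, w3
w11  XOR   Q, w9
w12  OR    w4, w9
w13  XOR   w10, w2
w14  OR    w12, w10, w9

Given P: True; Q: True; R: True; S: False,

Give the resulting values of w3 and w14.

w3 = True  w14 = True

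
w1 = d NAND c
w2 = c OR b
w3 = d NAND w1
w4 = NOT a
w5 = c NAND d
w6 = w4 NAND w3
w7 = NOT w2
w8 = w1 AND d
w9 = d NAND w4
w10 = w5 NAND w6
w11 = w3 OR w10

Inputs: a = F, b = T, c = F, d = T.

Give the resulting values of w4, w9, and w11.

w4 = T; w9 = F; w11 = F

w1 = d NAND c = T NAND F = T
w3 = d NAND w1 = T NAND T = F
w4 = NOT a = NOT F = T
w5 = c NAND d = F NAND T = T
w6 = w4 NAND w3 = T NAND F = T
w9 = d NAND w4 = T NAND T = F
w10 = w5 NAND w6 = T NAND T = F
w11 = w3 OR w10 = F OR F = F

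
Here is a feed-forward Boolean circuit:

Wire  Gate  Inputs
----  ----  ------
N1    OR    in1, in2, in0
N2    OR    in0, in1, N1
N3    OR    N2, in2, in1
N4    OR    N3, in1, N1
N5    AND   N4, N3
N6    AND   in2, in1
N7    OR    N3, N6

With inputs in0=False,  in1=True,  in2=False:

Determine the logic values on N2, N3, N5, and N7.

N2 = True; N3 = True; N5 = True; N7 = True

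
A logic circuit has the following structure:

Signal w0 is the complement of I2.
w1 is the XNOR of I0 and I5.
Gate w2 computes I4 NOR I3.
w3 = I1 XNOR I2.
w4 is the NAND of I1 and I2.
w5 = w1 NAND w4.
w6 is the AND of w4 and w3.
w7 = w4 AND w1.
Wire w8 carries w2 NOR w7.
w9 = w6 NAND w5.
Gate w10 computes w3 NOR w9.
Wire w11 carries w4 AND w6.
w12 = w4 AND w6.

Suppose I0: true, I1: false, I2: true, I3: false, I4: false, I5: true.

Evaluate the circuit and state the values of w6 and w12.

w3 = I1 XNOR I2 = false XNOR true = false
w4 = I1 NAND I2 = false NAND true = true
w6 = w4 AND w3 = true AND false = false
w12 = w4 AND w6 = true AND false = false

w6 = false  w12 = false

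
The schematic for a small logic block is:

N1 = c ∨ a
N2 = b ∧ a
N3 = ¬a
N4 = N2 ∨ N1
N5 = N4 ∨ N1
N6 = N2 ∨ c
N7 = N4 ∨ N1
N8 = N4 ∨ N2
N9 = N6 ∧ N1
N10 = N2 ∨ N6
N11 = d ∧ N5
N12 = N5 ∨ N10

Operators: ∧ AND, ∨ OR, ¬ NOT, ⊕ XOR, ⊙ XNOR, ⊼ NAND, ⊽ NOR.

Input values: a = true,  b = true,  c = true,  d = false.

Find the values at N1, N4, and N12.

N1 = true, N4 = true, N12 = true

N1 = c OR a = true OR true = true
N2 = b AND a = true AND true = true
N4 = N2 OR N1 = true OR true = true
N5 = N4 OR N1 = true OR true = true
N6 = N2 OR c = true OR true = true
N10 = N2 OR N6 = true OR true = true
N12 = N5 OR N10 = true OR true = true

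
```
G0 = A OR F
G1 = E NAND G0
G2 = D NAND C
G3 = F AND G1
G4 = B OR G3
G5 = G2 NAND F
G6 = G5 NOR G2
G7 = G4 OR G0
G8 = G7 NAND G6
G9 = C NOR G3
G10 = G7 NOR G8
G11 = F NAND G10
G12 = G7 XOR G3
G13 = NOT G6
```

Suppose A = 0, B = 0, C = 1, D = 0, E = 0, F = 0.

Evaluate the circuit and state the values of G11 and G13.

G11 = 1  G13 = 1

G0 = A OR F = 0 OR 0 = 0
G1 = E NAND G0 = 0 NAND 0 = 1
G2 = D NAND C = 0 NAND 1 = 1
G3 = F AND G1 = 0 AND 1 = 0
G4 = B OR G3 = 0 OR 0 = 0
G5 = G2 NAND F = 1 NAND 0 = 1
G6 = G5 NOR G2 = 1 NOR 1 = 0
G7 = G4 OR G0 = 0 OR 0 = 0
G8 = G7 NAND G6 = 0 NAND 0 = 1
G10 = G7 NOR G8 = 0 NOR 1 = 0
G11 = F NAND G10 = 0 NAND 0 = 1
G13 = NOT G6 = NOT 0 = 1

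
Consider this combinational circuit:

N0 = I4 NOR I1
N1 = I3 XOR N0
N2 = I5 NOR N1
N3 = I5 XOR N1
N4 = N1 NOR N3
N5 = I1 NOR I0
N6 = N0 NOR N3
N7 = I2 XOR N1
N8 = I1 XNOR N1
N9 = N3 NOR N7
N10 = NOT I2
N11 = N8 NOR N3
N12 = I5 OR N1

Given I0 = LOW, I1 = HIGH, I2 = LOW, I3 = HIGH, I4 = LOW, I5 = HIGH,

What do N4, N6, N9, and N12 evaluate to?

N4 = LOW, N6 = HIGH, N9 = LOW, N12 = HIGH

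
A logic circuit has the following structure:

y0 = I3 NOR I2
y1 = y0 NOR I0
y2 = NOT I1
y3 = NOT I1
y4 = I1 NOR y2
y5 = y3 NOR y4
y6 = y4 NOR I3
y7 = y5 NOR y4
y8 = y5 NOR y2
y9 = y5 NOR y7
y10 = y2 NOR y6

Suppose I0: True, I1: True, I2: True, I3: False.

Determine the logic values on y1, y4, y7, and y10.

y0 = I3 NOR I2 = False NOR True = False
y1 = y0 NOR I0 = False NOR True = False
y2 = NOT I1 = NOT True = False
y3 = NOT I1 = NOT True = False
y4 = I1 NOR y2 = True NOR False = False
y5 = y3 NOR y4 = False NOR False = True
y6 = y4 NOR I3 = False NOR False = True
y7 = y5 NOR y4 = True NOR False = False
y10 = y2 NOR y6 = False NOR True = False

y1 = False, y4 = False, y7 = False, y10 = False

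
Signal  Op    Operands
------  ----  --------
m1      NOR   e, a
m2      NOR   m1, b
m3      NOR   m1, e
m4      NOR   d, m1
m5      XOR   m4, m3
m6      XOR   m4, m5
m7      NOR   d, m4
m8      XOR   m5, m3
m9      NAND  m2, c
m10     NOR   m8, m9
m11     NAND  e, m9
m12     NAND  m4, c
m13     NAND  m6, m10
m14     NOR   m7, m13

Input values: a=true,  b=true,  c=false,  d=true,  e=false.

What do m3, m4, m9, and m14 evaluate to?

m1 = e NOR a = false NOR true = false
m2 = m1 NOR b = false NOR true = false
m3 = m1 NOR e = false NOR false = true
m4 = d NOR m1 = true NOR false = false
m5 = m4 XOR m3 = false XOR true = true
m6 = m4 XOR m5 = false XOR true = true
m7 = d NOR m4 = true NOR false = false
m8 = m5 XOR m3 = true XOR true = false
m9 = m2 NAND c = false NAND false = true
m10 = m8 NOR m9 = false NOR true = false
m13 = m6 NAND m10 = true NAND false = true
m14 = m7 NOR m13 = false NOR true = false

m3 = true, m4 = false, m9 = true, m14 = false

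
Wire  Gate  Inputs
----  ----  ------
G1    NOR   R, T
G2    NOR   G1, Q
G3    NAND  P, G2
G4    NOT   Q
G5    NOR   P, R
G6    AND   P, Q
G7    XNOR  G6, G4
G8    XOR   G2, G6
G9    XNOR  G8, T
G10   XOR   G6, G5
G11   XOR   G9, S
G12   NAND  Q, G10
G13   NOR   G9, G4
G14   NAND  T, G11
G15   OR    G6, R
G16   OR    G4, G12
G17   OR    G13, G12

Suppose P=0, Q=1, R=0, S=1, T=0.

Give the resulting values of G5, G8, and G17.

G1 = R NOR T = 0 NOR 0 = 1
G2 = G1 NOR Q = 1 NOR 1 = 0
G4 = NOT Q = NOT 1 = 0
G5 = P NOR R = 0 NOR 0 = 1
G6 = P AND Q = 0 AND 1 = 0
G8 = G2 XOR G6 = 0 XOR 0 = 0
G9 = G8 XNOR T = 0 XNOR 0 = 1
G10 = G6 XOR G5 = 0 XOR 1 = 1
G12 = Q NAND G10 = 1 NAND 1 = 0
G13 = G9 NOR G4 = 1 NOR 0 = 0
G17 = G13 OR G12 = 0 OR 0 = 0

G5 = 1  G8 = 0  G17 = 0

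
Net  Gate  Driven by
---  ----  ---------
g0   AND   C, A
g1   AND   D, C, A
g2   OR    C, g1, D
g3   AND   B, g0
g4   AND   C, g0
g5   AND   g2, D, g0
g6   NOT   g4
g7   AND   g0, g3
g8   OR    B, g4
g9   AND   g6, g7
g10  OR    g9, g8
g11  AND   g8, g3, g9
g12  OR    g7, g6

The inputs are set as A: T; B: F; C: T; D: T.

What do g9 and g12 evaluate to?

g9 = F, g12 = F

g0 = C AND A = T AND T = T
g3 = B AND g0 = F AND T = F
g4 = C AND g0 = T AND T = T
g6 = NOT g4 = NOT T = F
g7 = g0 AND g3 = T AND F = F
g9 = g6 AND g7 = F AND F = F
g12 = g7 OR g6 = F OR F = F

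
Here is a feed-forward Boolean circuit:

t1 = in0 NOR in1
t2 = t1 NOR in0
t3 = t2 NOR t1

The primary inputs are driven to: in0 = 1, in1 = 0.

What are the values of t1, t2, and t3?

t1 = in0 NOR in1 = 1 NOR 0 = 0
t2 = t1 NOR in0 = 0 NOR 1 = 0
t3 = t2 NOR t1 = 0 NOR 0 = 1

t1 = 0, t2 = 0, t3 = 1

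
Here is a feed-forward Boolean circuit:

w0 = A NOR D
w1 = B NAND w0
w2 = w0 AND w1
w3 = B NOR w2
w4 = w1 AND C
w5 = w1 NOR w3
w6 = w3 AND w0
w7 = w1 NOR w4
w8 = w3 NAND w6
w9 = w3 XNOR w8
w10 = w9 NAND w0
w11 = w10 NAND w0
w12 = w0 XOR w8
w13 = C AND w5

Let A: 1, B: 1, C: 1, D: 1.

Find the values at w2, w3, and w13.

w0 = A NOR D = 1 NOR 1 = 0
w1 = B NAND w0 = 1 NAND 0 = 1
w2 = w0 AND w1 = 0 AND 1 = 0
w3 = B NOR w2 = 1 NOR 0 = 0
w5 = w1 NOR w3 = 1 NOR 0 = 0
w13 = C AND w5 = 1 AND 0 = 0

w2 = 0  w3 = 0  w13 = 0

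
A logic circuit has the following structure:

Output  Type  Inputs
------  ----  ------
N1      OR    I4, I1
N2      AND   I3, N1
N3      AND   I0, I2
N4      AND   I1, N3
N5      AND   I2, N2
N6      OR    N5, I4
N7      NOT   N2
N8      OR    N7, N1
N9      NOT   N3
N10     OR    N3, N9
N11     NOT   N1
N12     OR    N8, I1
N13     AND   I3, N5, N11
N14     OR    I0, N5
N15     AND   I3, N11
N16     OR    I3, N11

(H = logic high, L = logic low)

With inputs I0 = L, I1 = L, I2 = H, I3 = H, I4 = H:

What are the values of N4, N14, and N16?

N1 = I4 OR I1 = H OR L = H
N2 = I3 AND N1 = H AND H = H
N3 = I0 AND I2 = L AND H = L
N4 = I1 AND N3 = L AND L = L
N5 = I2 AND N2 = H AND H = H
N11 = NOT N1 = NOT H = L
N14 = I0 OR N5 = L OR H = H
N16 = I3 OR N11 = H OR L = H

N4 = L; N14 = H; N16 = H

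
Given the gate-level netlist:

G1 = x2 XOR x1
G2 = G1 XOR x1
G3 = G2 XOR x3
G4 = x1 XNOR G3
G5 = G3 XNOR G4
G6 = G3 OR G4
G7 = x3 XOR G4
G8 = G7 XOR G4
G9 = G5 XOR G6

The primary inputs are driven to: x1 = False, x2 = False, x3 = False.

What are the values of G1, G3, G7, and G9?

G1 = x2 XOR x1 = False XOR False = False
G2 = G1 XOR x1 = False XOR False = False
G3 = G2 XOR x3 = False XOR False = False
G4 = x1 XNOR G3 = False XNOR False = True
G5 = G3 XNOR G4 = False XNOR True = False
G6 = G3 OR G4 = False OR True = True
G7 = x3 XOR G4 = False XOR True = True
G9 = G5 XOR G6 = False XOR True = True

G1 = False, G3 = False, G7 = True, G9 = True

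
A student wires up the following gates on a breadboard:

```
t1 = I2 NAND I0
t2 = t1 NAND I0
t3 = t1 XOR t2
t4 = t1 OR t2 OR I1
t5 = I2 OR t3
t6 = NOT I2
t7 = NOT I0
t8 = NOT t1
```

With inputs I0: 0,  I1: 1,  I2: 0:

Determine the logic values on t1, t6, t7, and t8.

t1 = 1, t6 = 1, t7 = 1, t8 = 0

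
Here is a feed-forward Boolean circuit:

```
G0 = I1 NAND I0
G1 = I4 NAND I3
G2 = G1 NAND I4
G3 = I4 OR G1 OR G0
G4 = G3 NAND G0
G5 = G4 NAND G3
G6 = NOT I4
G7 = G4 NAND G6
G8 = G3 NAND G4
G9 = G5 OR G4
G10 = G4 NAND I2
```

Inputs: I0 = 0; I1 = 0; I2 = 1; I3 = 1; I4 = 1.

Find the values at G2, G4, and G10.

G0 = I1 NAND I0 = 0 NAND 0 = 1
G1 = I4 NAND I3 = 1 NAND 1 = 0
G2 = G1 NAND I4 = 0 NAND 1 = 1
G3 = I4 OR G1 OR G0 = 1 OR 0 OR 1 = 1
G4 = G3 NAND G0 = 1 NAND 1 = 0
G10 = G4 NAND I2 = 0 NAND 1 = 1

G2 = 1  G4 = 0  G10 = 1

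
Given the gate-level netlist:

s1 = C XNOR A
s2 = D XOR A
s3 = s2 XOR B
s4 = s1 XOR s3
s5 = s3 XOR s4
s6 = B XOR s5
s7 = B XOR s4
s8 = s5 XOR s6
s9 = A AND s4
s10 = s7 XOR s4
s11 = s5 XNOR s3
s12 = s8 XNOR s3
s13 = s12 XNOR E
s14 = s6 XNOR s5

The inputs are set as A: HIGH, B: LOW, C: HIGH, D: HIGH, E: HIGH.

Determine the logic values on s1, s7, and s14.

s1 = C XNOR A = HIGH XNOR HIGH = HIGH
s2 = D XOR A = HIGH XOR HIGH = LOW
s3 = s2 XOR B = LOW XOR LOW = LOW
s4 = s1 XOR s3 = HIGH XOR LOW = HIGH
s5 = s3 XOR s4 = LOW XOR HIGH = HIGH
s6 = B XOR s5 = LOW XOR HIGH = HIGH
s7 = B XOR s4 = LOW XOR HIGH = HIGH
s14 = s6 XNOR s5 = HIGH XNOR HIGH = HIGH

s1 = HIGH, s7 = HIGH, s14 = HIGH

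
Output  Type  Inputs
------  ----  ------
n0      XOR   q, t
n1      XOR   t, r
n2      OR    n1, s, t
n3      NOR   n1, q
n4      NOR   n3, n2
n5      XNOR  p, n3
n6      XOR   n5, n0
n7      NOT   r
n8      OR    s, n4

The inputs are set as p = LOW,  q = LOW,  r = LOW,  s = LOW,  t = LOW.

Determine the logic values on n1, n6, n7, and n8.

n0 = q XOR t = LOW XOR LOW = LOW
n1 = t XOR r = LOW XOR LOW = LOW
n2 = n1 OR s OR t = LOW OR LOW OR LOW = LOW
n3 = n1 NOR q = LOW NOR LOW = HIGH
n4 = n3 NOR n2 = HIGH NOR LOW = LOW
n5 = p XNOR n3 = LOW XNOR HIGH = LOW
n6 = n5 XOR n0 = LOW XOR LOW = LOW
n7 = NOT r = NOT LOW = HIGH
n8 = s OR n4 = LOW OR LOW = LOW

n1 = LOW  n6 = LOW  n7 = HIGH  n8 = LOW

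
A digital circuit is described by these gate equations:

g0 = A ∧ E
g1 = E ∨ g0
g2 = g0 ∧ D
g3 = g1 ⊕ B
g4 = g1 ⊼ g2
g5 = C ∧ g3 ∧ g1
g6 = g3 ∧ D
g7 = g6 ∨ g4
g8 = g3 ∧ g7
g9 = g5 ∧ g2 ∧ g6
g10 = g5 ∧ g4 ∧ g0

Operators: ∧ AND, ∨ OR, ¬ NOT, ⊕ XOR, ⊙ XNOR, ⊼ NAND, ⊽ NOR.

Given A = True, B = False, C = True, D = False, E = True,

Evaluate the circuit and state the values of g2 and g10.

g2 = False, g10 = True

g0 = A AND E = True AND True = True
g1 = E OR g0 = True OR True = True
g2 = g0 AND D = True AND False = False
g3 = g1 XOR B = True XOR False = True
g4 = g1 NAND g2 = True NAND False = True
g5 = C AND g3 AND g1 = True AND True AND True = True
g10 = g5 AND g4 AND g0 = True AND True AND True = True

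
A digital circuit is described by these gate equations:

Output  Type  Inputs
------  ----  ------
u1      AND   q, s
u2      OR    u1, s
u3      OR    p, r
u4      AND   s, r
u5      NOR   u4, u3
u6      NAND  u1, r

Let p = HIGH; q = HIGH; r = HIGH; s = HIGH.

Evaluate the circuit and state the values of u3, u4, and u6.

u3 = HIGH, u4 = HIGH, u6 = LOW

u1 = q AND s = HIGH AND HIGH = HIGH
u3 = p OR r = HIGH OR HIGH = HIGH
u4 = s AND r = HIGH AND HIGH = HIGH
u6 = u1 NAND r = HIGH NAND HIGH = LOW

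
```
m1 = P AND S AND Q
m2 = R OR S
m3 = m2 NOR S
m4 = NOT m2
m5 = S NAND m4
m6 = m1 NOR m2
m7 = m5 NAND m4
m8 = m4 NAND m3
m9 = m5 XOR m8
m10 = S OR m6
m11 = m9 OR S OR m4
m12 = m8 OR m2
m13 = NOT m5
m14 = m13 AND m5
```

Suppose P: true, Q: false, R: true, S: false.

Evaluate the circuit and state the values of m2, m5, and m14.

m2 = true, m5 = true, m14 = false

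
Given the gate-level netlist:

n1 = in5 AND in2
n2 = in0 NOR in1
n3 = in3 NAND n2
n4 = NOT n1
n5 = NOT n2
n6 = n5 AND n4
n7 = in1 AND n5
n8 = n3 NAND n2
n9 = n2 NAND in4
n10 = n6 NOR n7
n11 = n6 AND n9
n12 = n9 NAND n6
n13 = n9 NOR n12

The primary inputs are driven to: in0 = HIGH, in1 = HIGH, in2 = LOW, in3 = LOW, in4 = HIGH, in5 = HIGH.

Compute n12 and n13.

n1 = in5 AND in2 = HIGH AND LOW = LOW
n2 = in0 NOR in1 = HIGH NOR HIGH = LOW
n4 = NOT n1 = NOT LOW = HIGH
n5 = NOT n2 = NOT LOW = HIGH
n6 = n5 AND n4 = HIGH AND HIGH = HIGH
n9 = n2 NAND in4 = LOW NAND HIGH = HIGH
n12 = n9 NAND n6 = HIGH NAND HIGH = LOW
n13 = n9 NOR n12 = HIGH NOR LOW = LOW

n12 = LOW, n13 = LOW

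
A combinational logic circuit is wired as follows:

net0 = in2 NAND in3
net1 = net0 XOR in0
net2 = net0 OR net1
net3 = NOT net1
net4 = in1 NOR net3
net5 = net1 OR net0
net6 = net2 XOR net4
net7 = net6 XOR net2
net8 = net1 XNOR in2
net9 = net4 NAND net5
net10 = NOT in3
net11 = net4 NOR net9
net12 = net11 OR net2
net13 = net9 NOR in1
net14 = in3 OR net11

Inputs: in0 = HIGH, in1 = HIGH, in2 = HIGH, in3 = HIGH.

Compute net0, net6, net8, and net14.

net0 = in2 NAND in3 = HIGH NAND HIGH = LOW
net1 = net0 XOR in0 = LOW XOR HIGH = HIGH
net2 = net0 OR net1 = LOW OR HIGH = HIGH
net3 = NOT net1 = NOT HIGH = LOW
net4 = in1 NOR net3 = HIGH NOR LOW = LOW
net5 = net1 OR net0 = HIGH OR LOW = HIGH
net6 = net2 XOR net4 = HIGH XOR LOW = HIGH
net8 = net1 XNOR in2 = HIGH XNOR HIGH = HIGH
net9 = net4 NAND net5 = LOW NAND HIGH = HIGH
net11 = net4 NOR net9 = LOW NOR HIGH = LOW
net14 = in3 OR net11 = HIGH OR LOW = HIGH

net0 = LOW, net6 = HIGH, net8 = HIGH, net14 = HIGH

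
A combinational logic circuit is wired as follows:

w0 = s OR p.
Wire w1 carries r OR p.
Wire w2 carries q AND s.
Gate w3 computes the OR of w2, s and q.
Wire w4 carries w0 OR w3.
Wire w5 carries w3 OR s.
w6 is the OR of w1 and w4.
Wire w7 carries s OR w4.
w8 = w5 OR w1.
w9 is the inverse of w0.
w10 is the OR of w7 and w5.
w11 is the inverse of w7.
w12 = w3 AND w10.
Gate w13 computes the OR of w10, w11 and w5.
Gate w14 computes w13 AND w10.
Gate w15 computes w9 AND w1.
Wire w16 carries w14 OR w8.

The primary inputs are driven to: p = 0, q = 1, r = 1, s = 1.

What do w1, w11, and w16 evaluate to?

w0 = s OR p = 1 OR 0 = 1
w1 = r OR p = 1 OR 0 = 1
w2 = q AND s = 1 AND 1 = 1
w3 = w2 OR s OR q = 1 OR 1 OR 1 = 1
w4 = w0 OR w3 = 1 OR 1 = 1
w5 = w3 OR s = 1 OR 1 = 1
w7 = s OR w4 = 1 OR 1 = 1
w8 = w5 OR w1 = 1 OR 1 = 1
w10 = w7 OR w5 = 1 OR 1 = 1
w11 = NOT w7 = NOT 1 = 0
w13 = w10 OR w11 OR w5 = 1 OR 0 OR 1 = 1
w14 = w13 AND w10 = 1 AND 1 = 1
w16 = w14 OR w8 = 1 OR 1 = 1

w1 = 1, w11 = 0, w16 = 1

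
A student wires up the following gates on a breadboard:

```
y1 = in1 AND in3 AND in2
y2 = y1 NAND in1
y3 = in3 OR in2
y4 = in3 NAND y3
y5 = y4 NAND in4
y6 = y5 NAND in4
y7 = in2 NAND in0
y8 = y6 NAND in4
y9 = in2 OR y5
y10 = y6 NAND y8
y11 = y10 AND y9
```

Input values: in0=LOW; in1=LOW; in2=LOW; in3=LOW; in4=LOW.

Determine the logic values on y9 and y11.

y3 = in3 OR in2 = LOW OR LOW = LOW
y4 = in3 NAND y3 = LOW NAND LOW = HIGH
y5 = y4 NAND in4 = HIGH NAND LOW = HIGH
y6 = y5 NAND in4 = HIGH NAND LOW = HIGH
y8 = y6 NAND in4 = HIGH NAND LOW = HIGH
y9 = in2 OR y5 = LOW OR HIGH = HIGH
y10 = y6 NAND y8 = HIGH NAND HIGH = LOW
y11 = y10 AND y9 = LOW AND HIGH = LOW

y9 = HIGH, y11 = LOW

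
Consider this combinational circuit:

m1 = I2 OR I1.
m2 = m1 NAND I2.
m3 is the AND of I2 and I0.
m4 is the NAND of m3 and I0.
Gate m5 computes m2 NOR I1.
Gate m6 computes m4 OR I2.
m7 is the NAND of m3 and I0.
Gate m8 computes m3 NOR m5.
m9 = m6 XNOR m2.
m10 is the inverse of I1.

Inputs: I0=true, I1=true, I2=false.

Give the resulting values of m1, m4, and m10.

m1 = true; m4 = true; m10 = false

m1 = I2 OR I1 = false OR true = true
m3 = I2 AND I0 = false AND true = false
m4 = m3 NAND I0 = false NAND true = true
m10 = NOT I1 = NOT true = false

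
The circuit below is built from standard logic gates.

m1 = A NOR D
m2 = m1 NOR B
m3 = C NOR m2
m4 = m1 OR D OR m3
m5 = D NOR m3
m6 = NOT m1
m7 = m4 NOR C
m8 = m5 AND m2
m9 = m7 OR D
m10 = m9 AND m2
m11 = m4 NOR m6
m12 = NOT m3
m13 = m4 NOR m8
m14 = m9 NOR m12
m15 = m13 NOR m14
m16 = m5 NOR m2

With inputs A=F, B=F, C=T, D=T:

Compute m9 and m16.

m9 = T; m16 = F

m1 = A NOR D = F NOR T = F
m2 = m1 NOR B = F NOR F = T
m3 = C NOR m2 = T NOR T = F
m4 = m1 OR D OR m3 = F OR T OR F = T
m5 = D NOR m3 = T NOR F = F
m7 = m4 NOR C = T NOR T = F
m9 = m7 OR D = F OR T = T
m16 = m5 NOR m2 = F NOR T = F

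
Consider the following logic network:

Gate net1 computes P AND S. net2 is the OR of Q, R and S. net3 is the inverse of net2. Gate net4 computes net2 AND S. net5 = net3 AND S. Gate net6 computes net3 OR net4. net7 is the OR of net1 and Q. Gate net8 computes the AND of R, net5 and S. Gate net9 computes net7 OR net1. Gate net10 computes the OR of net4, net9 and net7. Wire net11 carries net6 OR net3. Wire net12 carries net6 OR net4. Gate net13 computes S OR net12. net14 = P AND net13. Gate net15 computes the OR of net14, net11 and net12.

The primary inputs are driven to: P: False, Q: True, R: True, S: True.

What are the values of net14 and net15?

net14 = False, net15 = True

net2 = Q OR R OR S = True OR True OR True = True
net3 = NOT net2 = NOT True = False
net4 = net2 AND S = True AND True = True
net6 = net3 OR net4 = False OR True = True
net11 = net6 OR net3 = True OR False = True
net12 = net6 OR net4 = True OR True = True
net13 = S OR net12 = True OR True = True
net14 = P AND net13 = False AND True = False
net15 = net14 OR net11 OR net12 = False OR True OR True = True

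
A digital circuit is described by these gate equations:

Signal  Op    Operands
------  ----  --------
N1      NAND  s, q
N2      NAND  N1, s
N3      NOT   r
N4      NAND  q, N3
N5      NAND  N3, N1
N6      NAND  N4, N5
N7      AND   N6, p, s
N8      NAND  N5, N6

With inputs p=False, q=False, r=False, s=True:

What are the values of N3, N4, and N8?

N1 = s NAND q = True NAND False = True
N3 = NOT r = NOT False = True
N4 = q NAND N3 = False NAND True = True
N5 = N3 NAND N1 = True NAND True = False
N6 = N4 NAND N5 = True NAND False = True
N8 = N5 NAND N6 = False NAND True = True

N3 = True, N4 = True, N8 = True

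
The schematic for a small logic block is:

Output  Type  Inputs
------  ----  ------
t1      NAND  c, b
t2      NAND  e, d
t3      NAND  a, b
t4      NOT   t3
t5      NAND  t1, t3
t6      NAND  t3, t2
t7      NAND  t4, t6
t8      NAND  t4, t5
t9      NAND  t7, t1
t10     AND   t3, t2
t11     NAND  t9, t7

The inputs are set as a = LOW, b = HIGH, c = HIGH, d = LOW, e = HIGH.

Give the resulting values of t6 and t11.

t1 = c NAND b = HIGH NAND HIGH = LOW
t2 = e NAND d = HIGH NAND LOW = HIGH
t3 = a NAND b = LOW NAND HIGH = HIGH
t4 = NOT t3 = NOT HIGH = LOW
t6 = t3 NAND t2 = HIGH NAND HIGH = LOW
t7 = t4 NAND t6 = LOW NAND LOW = HIGH
t9 = t7 NAND t1 = HIGH NAND LOW = HIGH
t11 = t9 NAND t7 = HIGH NAND HIGH = LOW

t6 = LOW; t11 = LOW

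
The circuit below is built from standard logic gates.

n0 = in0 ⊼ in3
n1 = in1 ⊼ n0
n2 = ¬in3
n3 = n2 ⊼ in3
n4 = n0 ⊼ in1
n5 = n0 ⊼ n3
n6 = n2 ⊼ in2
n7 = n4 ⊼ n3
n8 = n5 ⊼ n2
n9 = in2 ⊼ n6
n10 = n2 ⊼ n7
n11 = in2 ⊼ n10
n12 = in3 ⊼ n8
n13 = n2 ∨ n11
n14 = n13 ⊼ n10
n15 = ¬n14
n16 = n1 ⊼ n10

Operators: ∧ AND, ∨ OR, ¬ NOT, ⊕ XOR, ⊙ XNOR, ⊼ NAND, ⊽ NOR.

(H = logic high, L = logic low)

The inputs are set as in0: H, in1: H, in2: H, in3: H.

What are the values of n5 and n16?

n0 = in0 NAND in3 = H NAND H = L
n1 = in1 NAND n0 = H NAND L = H
n2 = NOT in3 = NOT H = L
n3 = n2 NAND in3 = L NAND H = H
n4 = n0 NAND in1 = L NAND H = H
n5 = n0 NAND n3 = L NAND H = H
n7 = n4 NAND n3 = H NAND H = L
n10 = n2 NAND n7 = L NAND L = H
n16 = n1 NAND n10 = H NAND H = L

n5 = H, n16 = L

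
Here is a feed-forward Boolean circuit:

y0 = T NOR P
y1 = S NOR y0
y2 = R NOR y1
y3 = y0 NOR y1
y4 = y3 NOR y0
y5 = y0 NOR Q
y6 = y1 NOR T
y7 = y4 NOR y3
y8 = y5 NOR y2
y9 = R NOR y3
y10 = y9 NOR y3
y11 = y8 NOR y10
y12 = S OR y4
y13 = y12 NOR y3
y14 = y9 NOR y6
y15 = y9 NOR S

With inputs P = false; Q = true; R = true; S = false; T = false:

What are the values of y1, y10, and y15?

y1 = false; y10 = true; y15 = true

y0 = T NOR P = false NOR false = true
y1 = S NOR y0 = false NOR true = false
y3 = y0 NOR y1 = true NOR false = false
y9 = R NOR y3 = true NOR false = false
y10 = y9 NOR y3 = false NOR false = true
y15 = y9 NOR S = false NOR false = true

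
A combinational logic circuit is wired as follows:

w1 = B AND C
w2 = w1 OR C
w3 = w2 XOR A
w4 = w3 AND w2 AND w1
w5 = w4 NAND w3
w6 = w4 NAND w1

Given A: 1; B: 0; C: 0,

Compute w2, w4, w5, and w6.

w2 = 0, w4 = 0, w5 = 1, w6 = 1

w1 = B AND C = 0 AND 0 = 0
w2 = w1 OR C = 0 OR 0 = 0
w3 = w2 XOR A = 0 XOR 1 = 1
w4 = w3 AND w2 AND w1 = 1 AND 0 AND 0 = 0
w5 = w4 NAND w3 = 0 NAND 1 = 1
w6 = w4 NAND w1 = 0 NAND 0 = 1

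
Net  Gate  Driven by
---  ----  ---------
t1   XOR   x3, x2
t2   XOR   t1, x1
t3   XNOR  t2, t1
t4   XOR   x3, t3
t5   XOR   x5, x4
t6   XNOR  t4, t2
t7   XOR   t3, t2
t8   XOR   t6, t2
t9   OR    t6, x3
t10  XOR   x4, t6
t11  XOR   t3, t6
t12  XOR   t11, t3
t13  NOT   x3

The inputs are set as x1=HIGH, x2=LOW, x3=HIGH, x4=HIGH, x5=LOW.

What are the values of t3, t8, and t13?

t1 = x3 XOR x2 = HIGH XOR LOW = HIGH
t2 = t1 XOR x1 = HIGH XOR HIGH = LOW
t3 = t2 XNOR t1 = LOW XNOR HIGH = LOW
t4 = x3 XOR t3 = HIGH XOR LOW = HIGH
t6 = t4 XNOR t2 = HIGH XNOR LOW = LOW
t8 = t6 XOR t2 = LOW XOR LOW = LOW
t13 = NOT x3 = NOT HIGH = LOW

t3 = LOW, t8 = LOW, t13 = LOW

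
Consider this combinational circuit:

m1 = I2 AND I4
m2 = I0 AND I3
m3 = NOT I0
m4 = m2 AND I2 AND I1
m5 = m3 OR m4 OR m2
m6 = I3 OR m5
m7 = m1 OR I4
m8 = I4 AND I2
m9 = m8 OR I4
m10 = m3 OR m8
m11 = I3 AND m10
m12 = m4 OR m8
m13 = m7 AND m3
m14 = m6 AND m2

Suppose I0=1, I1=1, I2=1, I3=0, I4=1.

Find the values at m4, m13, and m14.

m1 = I2 AND I4 = 1 AND 1 = 1
m2 = I0 AND I3 = 1 AND 0 = 0
m3 = NOT I0 = NOT 1 = 0
m4 = m2 AND I2 AND I1 = 0 AND 1 AND 1 = 0
m5 = m3 OR m4 OR m2 = 0 OR 0 OR 0 = 0
m6 = I3 OR m5 = 0 OR 0 = 0
m7 = m1 OR I4 = 1 OR 1 = 1
m13 = m7 AND m3 = 1 AND 0 = 0
m14 = m6 AND m2 = 0 AND 0 = 0

m4 = 0; m13 = 0; m14 = 0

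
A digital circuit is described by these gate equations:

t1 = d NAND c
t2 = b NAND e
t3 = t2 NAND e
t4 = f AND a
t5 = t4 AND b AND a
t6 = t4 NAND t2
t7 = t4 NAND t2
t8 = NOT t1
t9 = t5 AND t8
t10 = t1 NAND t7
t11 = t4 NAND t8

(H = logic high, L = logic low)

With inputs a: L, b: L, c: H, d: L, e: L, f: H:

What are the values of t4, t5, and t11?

t4 = L, t5 = L, t11 = H

t1 = d NAND c = L NAND H = H
t4 = f AND a = H AND L = L
t5 = t4 AND b AND a = L AND L AND L = L
t8 = NOT t1 = NOT H = L
t11 = t4 NAND t8 = L NAND L = H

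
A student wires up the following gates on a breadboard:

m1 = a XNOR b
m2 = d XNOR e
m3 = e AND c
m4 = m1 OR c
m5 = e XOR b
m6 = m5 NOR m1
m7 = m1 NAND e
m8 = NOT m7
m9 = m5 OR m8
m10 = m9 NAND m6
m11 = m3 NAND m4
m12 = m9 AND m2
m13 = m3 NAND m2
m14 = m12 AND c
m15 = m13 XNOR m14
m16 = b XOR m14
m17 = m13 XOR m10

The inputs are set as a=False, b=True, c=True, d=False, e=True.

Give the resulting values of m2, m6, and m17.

m2 = False  m6 = True  m17 = False

m1 = a XNOR b = False XNOR True = False
m2 = d XNOR e = False XNOR True = False
m3 = e AND c = True AND True = True
m5 = e XOR b = True XOR True = False
m6 = m5 NOR m1 = False NOR False = True
m7 = m1 NAND e = False NAND True = True
m8 = NOT m7 = NOT True = False
m9 = m5 OR m8 = False OR False = False
m10 = m9 NAND m6 = False NAND True = True
m13 = m3 NAND m2 = True NAND False = True
m17 = m13 XOR m10 = True XOR True = False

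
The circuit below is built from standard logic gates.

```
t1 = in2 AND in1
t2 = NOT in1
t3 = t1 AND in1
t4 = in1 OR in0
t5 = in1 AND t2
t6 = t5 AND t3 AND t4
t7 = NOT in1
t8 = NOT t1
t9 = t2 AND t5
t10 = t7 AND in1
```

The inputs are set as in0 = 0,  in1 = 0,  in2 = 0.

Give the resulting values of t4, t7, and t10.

t4 = 0; t7 = 1; t10 = 0

t4 = in1 OR in0 = 0 OR 0 = 0
t7 = NOT in1 = NOT 0 = 1
t10 = t7 AND in1 = 1 AND 0 = 0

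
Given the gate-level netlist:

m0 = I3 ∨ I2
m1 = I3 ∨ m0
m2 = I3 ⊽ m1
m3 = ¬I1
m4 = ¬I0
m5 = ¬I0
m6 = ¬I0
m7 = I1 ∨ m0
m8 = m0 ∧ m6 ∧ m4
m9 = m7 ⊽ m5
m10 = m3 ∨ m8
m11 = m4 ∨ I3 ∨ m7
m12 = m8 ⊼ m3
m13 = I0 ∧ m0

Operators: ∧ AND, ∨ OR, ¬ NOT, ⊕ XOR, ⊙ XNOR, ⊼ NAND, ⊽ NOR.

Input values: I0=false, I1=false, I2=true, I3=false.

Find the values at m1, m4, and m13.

m0 = I3 OR I2 = false OR true = true
m1 = I3 OR m0 = false OR true = true
m4 = NOT I0 = NOT false = true
m13 = I0 AND m0 = false AND true = false

m1 = true; m4 = true; m13 = false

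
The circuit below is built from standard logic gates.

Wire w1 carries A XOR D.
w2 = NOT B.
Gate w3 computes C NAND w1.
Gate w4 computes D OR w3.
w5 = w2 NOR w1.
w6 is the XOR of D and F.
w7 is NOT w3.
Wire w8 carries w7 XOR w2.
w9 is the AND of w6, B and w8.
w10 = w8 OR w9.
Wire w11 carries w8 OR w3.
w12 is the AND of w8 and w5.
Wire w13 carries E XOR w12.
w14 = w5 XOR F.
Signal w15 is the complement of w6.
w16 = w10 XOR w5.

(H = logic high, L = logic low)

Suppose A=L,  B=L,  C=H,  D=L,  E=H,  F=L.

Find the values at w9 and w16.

w9 = L; w16 = H

w1 = A XOR D = L XOR L = L
w2 = NOT B = NOT L = H
w3 = C NAND w1 = H NAND L = H
w5 = w2 NOR w1 = H NOR L = L
w6 = D XOR F = L XOR L = L
w7 = NOT w3 = NOT H = L
w8 = w7 XOR w2 = L XOR H = H
w9 = w6 AND B AND w8 = L AND L AND H = L
w10 = w8 OR w9 = H OR L = H
w16 = w10 XOR w5 = H XOR L = H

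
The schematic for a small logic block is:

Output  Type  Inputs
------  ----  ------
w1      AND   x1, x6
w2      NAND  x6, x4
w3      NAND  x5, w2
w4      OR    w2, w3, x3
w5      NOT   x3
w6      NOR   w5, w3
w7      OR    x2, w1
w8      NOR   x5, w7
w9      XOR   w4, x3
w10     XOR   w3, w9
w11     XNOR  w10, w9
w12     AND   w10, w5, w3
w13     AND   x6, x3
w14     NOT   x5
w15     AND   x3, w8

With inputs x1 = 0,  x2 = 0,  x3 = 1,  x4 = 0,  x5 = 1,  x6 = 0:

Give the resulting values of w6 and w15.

w1 = x1 AND x6 = 0 AND 0 = 0
w2 = x6 NAND x4 = 0 NAND 0 = 1
w3 = x5 NAND w2 = 1 NAND 1 = 0
w5 = NOT x3 = NOT 1 = 0
w6 = w5 NOR w3 = 0 NOR 0 = 1
w7 = x2 OR w1 = 0 OR 0 = 0
w8 = x5 NOR w7 = 1 NOR 0 = 0
w15 = x3 AND w8 = 1 AND 0 = 0

w6 = 1, w15 = 0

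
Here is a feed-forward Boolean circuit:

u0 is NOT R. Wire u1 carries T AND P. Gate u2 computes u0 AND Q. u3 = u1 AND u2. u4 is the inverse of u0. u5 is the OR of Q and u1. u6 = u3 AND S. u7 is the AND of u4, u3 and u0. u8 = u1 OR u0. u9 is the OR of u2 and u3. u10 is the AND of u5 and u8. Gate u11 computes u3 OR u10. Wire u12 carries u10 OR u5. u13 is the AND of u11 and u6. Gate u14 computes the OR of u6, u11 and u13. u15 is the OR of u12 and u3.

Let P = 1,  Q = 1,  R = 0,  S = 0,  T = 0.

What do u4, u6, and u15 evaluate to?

u4 = 0; u6 = 0; u15 = 1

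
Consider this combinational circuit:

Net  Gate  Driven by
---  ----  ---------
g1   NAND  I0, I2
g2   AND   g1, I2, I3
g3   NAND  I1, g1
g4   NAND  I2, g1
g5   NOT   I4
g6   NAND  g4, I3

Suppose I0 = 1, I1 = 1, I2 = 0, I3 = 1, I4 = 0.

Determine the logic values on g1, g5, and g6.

g1 = 1  g5 = 1  g6 = 0

g1 = I0 NAND I2 = 1 NAND 0 = 1
g4 = I2 NAND g1 = 0 NAND 1 = 1
g5 = NOT I4 = NOT 0 = 1
g6 = g4 NAND I3 = 1 NAND 1 = 0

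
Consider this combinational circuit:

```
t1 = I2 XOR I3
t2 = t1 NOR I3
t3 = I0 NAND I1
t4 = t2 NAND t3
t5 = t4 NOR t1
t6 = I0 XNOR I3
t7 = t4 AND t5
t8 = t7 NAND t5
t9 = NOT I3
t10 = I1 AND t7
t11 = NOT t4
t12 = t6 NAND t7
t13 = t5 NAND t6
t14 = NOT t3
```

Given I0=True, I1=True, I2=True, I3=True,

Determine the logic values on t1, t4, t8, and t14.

t1 = False, t4 = True, t8 = True, t14 = True

t1 = I2 XOR I3 = True XOR True = False
t2 = t1 NOR I3 = False NOR True = False
t3 = I0 NAND I1 = True NAND True = False
t4 = t2 NAND t3 = False NAND False = True
t5 = t4 NOR t1 = True NOR False = False
t7 = t4 AND t5 = True AND False = False
t8 = t7 NAND t5 = False NAND False = True
t14 = NOT t3 = NOT False = True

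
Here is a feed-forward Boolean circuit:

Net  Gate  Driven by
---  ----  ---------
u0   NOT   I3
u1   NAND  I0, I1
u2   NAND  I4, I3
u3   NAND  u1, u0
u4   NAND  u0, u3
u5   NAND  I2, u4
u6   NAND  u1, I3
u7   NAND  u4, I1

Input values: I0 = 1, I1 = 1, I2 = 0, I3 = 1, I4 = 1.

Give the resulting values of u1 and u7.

u1 = 0; u7 = 0

u0 = NOT I3 = NOT 1 = 0
u1 = I0 NAND I1 = 1 NAND 1 = 0
u3 = u1 NAND u0 = 0 NAND 0 = 1
u4 = u0 NAND u3 = 0 NAND 1 = 1
u7 = u4 NAND I1 = 1 NAND 1 = 0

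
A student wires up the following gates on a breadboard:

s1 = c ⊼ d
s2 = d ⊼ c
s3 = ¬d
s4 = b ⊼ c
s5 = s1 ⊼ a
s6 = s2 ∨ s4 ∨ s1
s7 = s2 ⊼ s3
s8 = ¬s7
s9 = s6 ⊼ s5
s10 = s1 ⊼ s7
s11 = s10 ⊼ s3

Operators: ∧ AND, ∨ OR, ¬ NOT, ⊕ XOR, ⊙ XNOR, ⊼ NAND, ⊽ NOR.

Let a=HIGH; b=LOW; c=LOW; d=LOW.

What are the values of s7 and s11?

s7 = LOW, s11 = LOW

s1 = c NAND d = LOW NAND LOW = HIGH
s2 = d NAND c = LOW NAND LOW = HIGH
s3 = NOT d = NOT LOW = HIGH
s7 = s2 NAND s3 = HIGH NAND HIGH = LOW
s10 = s1 NAND s7 = HIGH NAND LOW = HIGH
s11 = s10 NAND s3 = HIGH NAND HIGH = LOW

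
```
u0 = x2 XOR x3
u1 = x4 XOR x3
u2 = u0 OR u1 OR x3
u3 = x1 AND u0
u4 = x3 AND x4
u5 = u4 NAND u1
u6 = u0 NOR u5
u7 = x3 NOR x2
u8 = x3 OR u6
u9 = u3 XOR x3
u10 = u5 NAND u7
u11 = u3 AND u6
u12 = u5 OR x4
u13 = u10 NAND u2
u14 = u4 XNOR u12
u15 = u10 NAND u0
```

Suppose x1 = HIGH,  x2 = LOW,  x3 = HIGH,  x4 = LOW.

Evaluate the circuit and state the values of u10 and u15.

u10 = HIGH  u15 = LOW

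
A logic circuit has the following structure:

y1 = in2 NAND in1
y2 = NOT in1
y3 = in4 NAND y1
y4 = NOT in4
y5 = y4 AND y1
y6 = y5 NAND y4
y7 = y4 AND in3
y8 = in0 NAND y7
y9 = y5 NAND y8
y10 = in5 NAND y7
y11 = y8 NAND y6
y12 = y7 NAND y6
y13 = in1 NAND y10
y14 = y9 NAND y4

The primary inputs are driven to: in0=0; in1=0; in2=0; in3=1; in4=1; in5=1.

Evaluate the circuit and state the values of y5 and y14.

y5 = 0, y14 = 1

y1 = in2 NAND in1 = 0 NAND 0 = 1
y4 = NOT in4 = NOT 1 = 0
y5 = y4 AND y1 = 0 AND 1 = 0
y7 = y4 AND in3 = 0 AND 1 = 0
y8 = in0 NAND y7 = 0 NAND 0 = 1
y9 = y5 NAND y8 = 0 NAND 1 = 1
y14 = y9 NAND y4 = 1 NAND 0 = 1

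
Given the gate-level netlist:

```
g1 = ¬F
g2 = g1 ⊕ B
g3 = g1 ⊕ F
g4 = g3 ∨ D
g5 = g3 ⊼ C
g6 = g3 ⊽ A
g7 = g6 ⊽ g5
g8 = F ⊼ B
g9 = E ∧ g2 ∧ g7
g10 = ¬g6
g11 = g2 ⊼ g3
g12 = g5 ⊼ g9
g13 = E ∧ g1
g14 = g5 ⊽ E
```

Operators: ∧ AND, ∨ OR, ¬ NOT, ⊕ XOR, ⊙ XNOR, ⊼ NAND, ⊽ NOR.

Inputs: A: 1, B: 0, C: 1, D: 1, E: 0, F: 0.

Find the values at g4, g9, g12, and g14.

g4 = 1, g9 = 0, g12 = 1, g14 = 1

g1 = NOT F = NOT 0 = 1
g2 = g1 XOR B = 1 XOR 0 = 1
g3 = g1 XOR F = 1 XOR 0 = 1
g4 = g3 OR D = 1 OR 1 = 1
g5 = g3 NAND C = 1 NAND 1 = 0
g6 = g3 NOR A = 1 NOR 1 = 0
g7 = g6 NOR g5 = 0 NOR 0 = 1
g9 = E AND g2 AND g7 = 0 AND 1 AND 1 = 0
g12 = g5 NAND g9 = 0 NAND 0 = 1
g14 = g5 NOR E = 0 NOR 0 = 1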